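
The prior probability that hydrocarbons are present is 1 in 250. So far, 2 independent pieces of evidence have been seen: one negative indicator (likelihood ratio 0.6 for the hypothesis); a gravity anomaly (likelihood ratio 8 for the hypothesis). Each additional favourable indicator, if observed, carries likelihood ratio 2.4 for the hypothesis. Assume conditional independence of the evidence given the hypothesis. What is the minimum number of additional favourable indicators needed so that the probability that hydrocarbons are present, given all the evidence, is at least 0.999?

13

Prior odds = 0.004/0.996 = 1/249.
Combined Bayes factor of the evidence already in hand = 0.6 × 8 = 4.8.
Odds after that evidence = (1/249) × 4.8 = 8/415.
Target odds = 0.999/0.001 = 999.
Need 2.4ⁿ ≥ 999 ÷ (8/415) = 51823.125.
2.4¹² ≈36520.3 falls short of 51823.125 but 2.4¹³ ≈87648.8 reaches it, so n = 13.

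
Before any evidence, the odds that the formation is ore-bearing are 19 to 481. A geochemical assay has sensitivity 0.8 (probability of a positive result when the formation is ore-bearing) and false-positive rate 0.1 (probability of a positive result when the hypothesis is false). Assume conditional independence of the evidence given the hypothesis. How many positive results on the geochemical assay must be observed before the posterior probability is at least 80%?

Prior odds = 19/481.
Likelihood ratio of a positive result = 0.8/0.1 = 8.
Target posterior odds = 0.8/0.2 = 4.
Require 8ⁿ ≥ 4 ÷ (19/481) = 1924/19.
8² = 64 falls short of 1924/19 but 8³ = 512 reaches it, so n = 3.

3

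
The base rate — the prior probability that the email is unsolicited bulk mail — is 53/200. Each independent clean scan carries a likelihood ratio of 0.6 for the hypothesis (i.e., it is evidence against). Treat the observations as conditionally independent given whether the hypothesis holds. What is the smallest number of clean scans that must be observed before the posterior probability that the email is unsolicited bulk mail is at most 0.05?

Prior odds: 0.265 ÷ 0.735 = 53/147.
Likelihood ratio per clean scan = 0.6.
Target odds: 0.05 ÷ 0.95 = 1/19.
Need (53/147) × 0.6ⁿ ≤ 1/19, i.e. 0.6ⁿ ≤ 147/1007.
0.6³ = 0.216 is still above 147/1007 but 0.6⁴ = 0.1296 is at or below it, so n = 4.

4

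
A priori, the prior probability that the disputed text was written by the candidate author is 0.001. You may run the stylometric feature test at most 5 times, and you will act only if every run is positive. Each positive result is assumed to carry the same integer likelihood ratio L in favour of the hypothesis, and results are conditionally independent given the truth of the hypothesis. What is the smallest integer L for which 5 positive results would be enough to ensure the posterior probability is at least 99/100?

Prior odds = 0.001/0.999 = 1/999.
Target odds = 0.99/0.01 = 99.
Need L⁵ ≥ 99 ÷ (1/999) = 98901.
9⁵ = 59049 < 98901 ≤ 100000 = 10⁵, so L = 10.

10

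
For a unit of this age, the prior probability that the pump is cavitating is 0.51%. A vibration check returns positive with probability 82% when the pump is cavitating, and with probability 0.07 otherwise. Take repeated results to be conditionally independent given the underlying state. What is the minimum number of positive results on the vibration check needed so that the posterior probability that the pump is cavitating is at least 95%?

4

Prior odds: 0.0051 ÷ 0.9949 = 51/9949.
Likelihood ratio of a positive result = 0.82/0.07 = 82/7.
Target odds: 0.95 ÷ 0.05 = 19.
Need (51/9949) × (82/7)ⁿ ≥ 19, i.e. (82/7)ⁿ ≥ 189031/51.
(82/7)³ = 551368/343 falls short of 189031/51 but (82/7)⁴ = 45212176/2401 reaches it, so n = 4.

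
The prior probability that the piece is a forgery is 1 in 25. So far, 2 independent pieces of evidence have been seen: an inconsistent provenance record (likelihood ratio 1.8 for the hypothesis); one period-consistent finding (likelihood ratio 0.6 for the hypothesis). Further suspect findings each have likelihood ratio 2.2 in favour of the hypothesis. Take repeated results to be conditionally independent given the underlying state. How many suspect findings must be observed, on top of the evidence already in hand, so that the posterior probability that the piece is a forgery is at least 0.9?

7

Prior odds = 0.04/0.96 = 1/24.
Combined Bayes factor of the evidence already in hand = 1.8 × 0.6 = 1.08.
Odds after that evidence = (1/24) × 1.08 = 0.045.
Target odds = 0.9/0.1 = 9.
Need 2.2ⁿ ≥ 9 ÷ 0.045 = 200.
2.2⁶ = 1771561/15625 falls short of 200 but 2.2⁷ = 19487171/78125 reaches it, so n = 7.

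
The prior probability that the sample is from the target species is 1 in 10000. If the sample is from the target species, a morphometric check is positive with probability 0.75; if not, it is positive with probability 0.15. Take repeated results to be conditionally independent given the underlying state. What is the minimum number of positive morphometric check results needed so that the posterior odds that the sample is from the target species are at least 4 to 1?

7

Prior odds: 0.0001 ÷ 0.9999 = 1/9999.
Likelihood ratio of a positive = 0.75/0.15 = 5.
Target odds = 4.
Need (1/9999) × 5ⁿ ≥ 4, i.e. 5ⁿ ≥ 39996.
5⁶ = 15625 falls short of 39996 but 5⁷ = 78125 reaches it, so n = 7.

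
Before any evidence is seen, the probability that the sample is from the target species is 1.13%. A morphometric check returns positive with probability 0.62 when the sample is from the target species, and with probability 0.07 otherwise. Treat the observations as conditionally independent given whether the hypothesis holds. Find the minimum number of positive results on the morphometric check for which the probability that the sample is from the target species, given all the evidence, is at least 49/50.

Prior odds: 0.0113 ÷ 0.9887 = 113/9887.
Likelihood ratio of a positive result = 0.62/0.07 = 62/7.
Target posterior odds = 0.98/0.02 = 49.
Need (113/9887) × (62/7)ⁿ ≥ 49, i.e. (62/7)ⁿ ≥ 484463/113.
(62/7)³ = 238328/343 falls short of 484463/113 but (62/7)⁴ = 14776336/2401 reaches it, so n = 4.

4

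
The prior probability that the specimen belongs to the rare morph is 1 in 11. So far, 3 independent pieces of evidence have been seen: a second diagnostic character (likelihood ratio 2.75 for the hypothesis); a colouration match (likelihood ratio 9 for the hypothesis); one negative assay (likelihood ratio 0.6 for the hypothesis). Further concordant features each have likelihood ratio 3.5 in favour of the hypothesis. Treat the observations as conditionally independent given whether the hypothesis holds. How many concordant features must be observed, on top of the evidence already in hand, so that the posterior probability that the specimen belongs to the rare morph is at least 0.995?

Prior odds = (1/11)/(10/11) = 0.1.
Combined Bayes factor of the evidence already in hand = 2.75 × 9 × 0.6 = 14.85.
Odds after that evidence = 0.1 × 14.85 = 1.485.
Target odds = 0.995/0.005 = 199.
Need 3.5ⁿ ≥ 199 ÷ 1.485 = 39800/297.
3.5³ = 42.875 falls short of 39800/297 but 3.5⁴ = 150.0625 reaches it, so n = 4.

4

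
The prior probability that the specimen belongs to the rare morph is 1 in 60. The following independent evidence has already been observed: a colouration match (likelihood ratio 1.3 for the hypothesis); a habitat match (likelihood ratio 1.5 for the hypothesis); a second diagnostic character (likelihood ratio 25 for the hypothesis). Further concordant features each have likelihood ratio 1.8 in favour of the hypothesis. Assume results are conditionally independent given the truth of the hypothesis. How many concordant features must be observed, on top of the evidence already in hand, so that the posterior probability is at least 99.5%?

10

Prior odds = (1/60)/(59/60) = 1/59.
Combined Bayes factor of the evidence already in hand = 1.3 × 1.5 × 25 = 48.75.
Odds after that evidence = (1/59) × 48.75 = 195/236.
Target odds = 0.995/0.005 = 199.
Need 1.8ⁿ ≥ 199 ÷ (195/236) = 46964/195.
1.8⁹ = 387420489/1953125 falls short of 46964/195 but 1.8¹⁰ ≈357.047 reaches it, so n = 10.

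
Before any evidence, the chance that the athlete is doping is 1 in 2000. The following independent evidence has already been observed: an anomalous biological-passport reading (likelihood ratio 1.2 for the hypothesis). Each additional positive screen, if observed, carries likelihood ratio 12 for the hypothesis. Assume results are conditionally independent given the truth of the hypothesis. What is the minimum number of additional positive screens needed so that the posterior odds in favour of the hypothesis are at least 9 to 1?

Prior odds = 0.0005/0.9995 = 1/1999.
Bayes factor of the evidence already in hand = 1.2.
Odds after that evidence = (1/1999) × 1.2 = 6/9995.
Target odds = 9.
Need 12ⁿ ≥ 9 ÷ (6/9995) = 14992.5.
12³ = 1728 falls short of 14992.5 but 12⁴ = 20736 reaches it, so n = 4.

4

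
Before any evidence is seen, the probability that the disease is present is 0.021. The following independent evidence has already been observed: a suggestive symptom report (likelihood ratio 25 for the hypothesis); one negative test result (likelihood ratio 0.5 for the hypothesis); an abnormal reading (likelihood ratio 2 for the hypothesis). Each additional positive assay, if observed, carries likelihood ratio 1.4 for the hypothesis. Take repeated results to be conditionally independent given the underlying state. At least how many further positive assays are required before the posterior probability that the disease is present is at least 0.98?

Prior odds = 0.021/0.979 = 21/979.
Combined Bayes factor of the evidence already in hand = 25 × 0.5 × 2 = 25.
Odds after that evidence = (21/979) × 25 = 525/979.
Target odds = 0.98/0.02 = 49.
Need 1.4ⁿ ≥ 49 ÷ (525/979) = 6853/75.
1.4¹³ ≈79.3715 falls short of 6853/75 but 1.4¹⁴ ≈111.12 reaches it, so n = 14.

14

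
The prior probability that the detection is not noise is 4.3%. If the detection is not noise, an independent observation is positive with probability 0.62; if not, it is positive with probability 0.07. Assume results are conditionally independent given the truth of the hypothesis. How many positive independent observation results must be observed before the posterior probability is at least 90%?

Prior odds: 0.043 ÷ 0.957 = 43/957.
Likelihood ratio of a positive = 0.62/0.07 = 62/7.
Target posterior odds = 0.9/0.1 = 9.
Need (43/957) × (62/7)ⁿ ≥ 9, i.e. (62/7)ⁿ ≥ 8613/43.
(62/7)² = 3844/49 falls short of 8613/43 but (62/7)³ = 238328/343 reaches it, so n = 3.

3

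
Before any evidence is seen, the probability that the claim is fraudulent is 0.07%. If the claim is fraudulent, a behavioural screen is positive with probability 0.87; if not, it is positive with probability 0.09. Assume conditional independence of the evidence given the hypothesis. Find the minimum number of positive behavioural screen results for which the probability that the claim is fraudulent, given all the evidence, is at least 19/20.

Prior odds: 0.0007 ÷ 0.9993 = 7/9993.
Likelihood ratio of a positive = 0.87/0.09 = 29/3.
Target odds: 0.95 ÷ 0.05 = 19.
Need (7/9993) × (29/3)ⁿ ≥ 19, i.e. (29/3)ⁿ ≥ 189867/7.
(29/3)⁴ = 707281/81 falls short of 189867/7 but (29/3)⁵ = 20511149/243 reaches it, so n = 5.

5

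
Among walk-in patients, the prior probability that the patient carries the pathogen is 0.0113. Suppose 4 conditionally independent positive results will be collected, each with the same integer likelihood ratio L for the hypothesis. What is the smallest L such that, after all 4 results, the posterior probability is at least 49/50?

Prior odds = 0.0113/0.9887 = 113/9887.
Target odds = 0.98/0.02 = 49.
Need L⁴ ≥ 49 ÷ (113/9887) = 484463/113.
8⁴ = 4096 < 484463/113 ≤ 6561 = 9⁴, so L = 9.

9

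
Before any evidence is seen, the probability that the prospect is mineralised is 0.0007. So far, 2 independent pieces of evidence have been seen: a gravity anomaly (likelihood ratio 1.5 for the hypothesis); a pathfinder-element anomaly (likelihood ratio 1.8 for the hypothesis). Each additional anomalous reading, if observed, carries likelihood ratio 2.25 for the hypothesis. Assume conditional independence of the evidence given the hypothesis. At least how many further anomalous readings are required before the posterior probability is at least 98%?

Prior odds = 0.0007/0.9993 = 7/9993.
Combined Bayes factor of the evidence already in hand = 1.5 × 1.8 = 2.7.
Odds after that evidence = (7/9993) × 2.7 = 63/33310.
Target odds = 0.98/0.02 = 49.
Need 2.25ⁿ ≥ 49 ÷ (63/33310) = 233170/9.
2.25¹² ≈16834.1 falls short of 233170/9 but 2.25¹³ ≈37876.8 reaches it, so n = 13.

13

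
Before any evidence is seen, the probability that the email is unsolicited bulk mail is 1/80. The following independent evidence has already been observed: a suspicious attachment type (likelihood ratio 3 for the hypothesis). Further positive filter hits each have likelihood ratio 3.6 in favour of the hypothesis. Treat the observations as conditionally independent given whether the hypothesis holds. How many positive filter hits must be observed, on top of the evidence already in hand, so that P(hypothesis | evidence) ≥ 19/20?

Prior odds = 0.0125/0.9875 = 1/79.
Bayes factor of the evidence already in hand = 3.
Odds after that evidence = (1/79) × 3 = 3/79.
Target odds = 0.95/0.05 = 19.
Need 3.6ⁿ ≥ 19 ÷ (3/79) = 1501/3.
3.6⁴ = 167.9616 falls short of 1501/3 but 3.6⁵ = 604.66176 reaches it, so n = 5.

5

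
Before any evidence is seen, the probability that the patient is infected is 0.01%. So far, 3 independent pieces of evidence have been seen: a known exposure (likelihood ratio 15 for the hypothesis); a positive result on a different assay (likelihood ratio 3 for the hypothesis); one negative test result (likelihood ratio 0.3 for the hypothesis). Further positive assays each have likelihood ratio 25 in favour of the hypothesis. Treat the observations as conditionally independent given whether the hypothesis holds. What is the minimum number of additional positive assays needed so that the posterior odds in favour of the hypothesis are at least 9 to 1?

3

Prior odds = 0.0001/0.9999 = 1/9999.
Combined Bayes factor of the evidence already in hand = 15 × 3 × 0.3 = 13.5.
Odds after that evidence = (1/9999) × 13.5 = 3/2222.
Target odds = 9.
Need 25ⁿ ≥ 9 ÷ (3/2222) = 6666.
25² = 625 falls short of 6666 but 25³ = 15625 reaches it, so n = 3.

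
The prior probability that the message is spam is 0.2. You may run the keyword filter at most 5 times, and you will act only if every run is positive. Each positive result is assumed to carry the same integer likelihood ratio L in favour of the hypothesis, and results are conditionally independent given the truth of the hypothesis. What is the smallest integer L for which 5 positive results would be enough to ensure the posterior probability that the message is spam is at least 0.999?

6

Prior odds = 0.2/0.8 = 0.25.
Target odds = 0.999/0.001 = 999.
Need L⁵ ≥ 999 ÷ 0.25 = 3996.
5⁵ = 3125 < 3996 ≤ 7776 = 6⁵, so L = 6.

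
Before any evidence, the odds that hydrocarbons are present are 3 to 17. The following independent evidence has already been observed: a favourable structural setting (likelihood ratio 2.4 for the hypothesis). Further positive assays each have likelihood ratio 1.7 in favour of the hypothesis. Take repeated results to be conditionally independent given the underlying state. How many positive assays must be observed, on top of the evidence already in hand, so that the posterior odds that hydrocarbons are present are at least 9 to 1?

6

Prior odds = 3/17.
Bayes factor of the evidence already in hand = 2.4.
Odds after that evidence = (3/17) × 2.4 = 36/85.
Target odds = 9.
Need 1.7ⁿ ≥ 9 ÷ (36/85) = 21.25.
1.7⁵ = 1419857/100000 falls short of 21.25 but 1.7⁶ = 24137569/1000000 reaches it, so n = 6.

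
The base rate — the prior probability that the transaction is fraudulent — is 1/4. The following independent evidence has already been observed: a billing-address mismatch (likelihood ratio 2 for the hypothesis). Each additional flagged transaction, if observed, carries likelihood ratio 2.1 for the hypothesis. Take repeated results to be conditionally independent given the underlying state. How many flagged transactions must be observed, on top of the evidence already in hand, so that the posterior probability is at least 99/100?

Prior odds = 0.25/0.75 = 1/3.
Bayes factor of the evidence already in hand = 2.
Odds after that evidence = (1/3) × 2 = 2/3.
Target odds = 0.99/0.01 = 99.
Need 2.1ⁿ ≥ 99 ÷ (2/3) = 148.5.
2.1⁶ = 85766121/1000000 falls short of 148.5 but 2.1⁷ ≈180.109 reaches it, so n = 7.

7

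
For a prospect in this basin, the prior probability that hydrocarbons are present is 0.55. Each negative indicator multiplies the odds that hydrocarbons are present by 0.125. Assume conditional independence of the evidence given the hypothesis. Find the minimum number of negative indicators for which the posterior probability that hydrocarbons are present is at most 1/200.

Prior odds: 0.55 ÷ 0.45 = 11/9.
Likelihood ratio per negative indicator = 0.125.
Target odds: 0.005 ÷ 0.995 = 1/199.
Require 0.125ⁿ ≤ 1/199 ÷ (11/9) = 9/2189.
0.125² = 0.015625 is still above 9/2189 but 0.125³ = 0.001953125 is at or below it, so n = 3.

3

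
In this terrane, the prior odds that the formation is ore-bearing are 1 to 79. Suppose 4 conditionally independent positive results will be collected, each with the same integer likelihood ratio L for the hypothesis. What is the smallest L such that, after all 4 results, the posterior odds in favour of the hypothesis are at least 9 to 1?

6

Prior odds = 1/79.
Target odds = 9.
Need L⁴ ≥ 9 ÷ (1/79) = 711.
5⁴ = 625 < 711 ≤ 1296 = 6⁴, so L = 6.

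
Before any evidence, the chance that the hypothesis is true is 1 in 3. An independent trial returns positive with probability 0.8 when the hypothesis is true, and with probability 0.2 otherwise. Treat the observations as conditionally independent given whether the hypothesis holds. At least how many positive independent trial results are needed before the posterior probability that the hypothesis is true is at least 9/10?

Prior odds: (1/3) ÷ (2/3) = 0.5.
Likelihood ratio of a positive result = 0.8/0.2 = 4.
Target posterior odds = 0.9/0.1 = 9.
Need 0.5 × 4ⁿ ≥ 9, i.e. 4ⁿ ≥ 18.
4² = 16 falls short of 18 but 4³ = 64 reaches it, so n = 3.

3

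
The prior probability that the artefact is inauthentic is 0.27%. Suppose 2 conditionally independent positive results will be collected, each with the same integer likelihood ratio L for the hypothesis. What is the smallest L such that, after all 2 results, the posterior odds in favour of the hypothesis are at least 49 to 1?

Prior odds = 0.0027/0.9973 = 27/9973.
Target odds = 49.
Need L² ≥ 49 ÷ (27/9973) = 488677/27.
134² = 17956 < 488677/27 ≤ 18225 = 135², so L = 135.

135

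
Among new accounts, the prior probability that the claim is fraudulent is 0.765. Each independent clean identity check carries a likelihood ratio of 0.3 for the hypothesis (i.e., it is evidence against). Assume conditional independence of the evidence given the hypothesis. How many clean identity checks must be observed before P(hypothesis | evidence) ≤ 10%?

3

Prior odds = 0.765/0.235 = 153/47.
Likelihood ratio per clean identity check = 0.3.
Target odds: 0.1 ÷ 0.9 = 1/9.
Require 0.3ⁿ ≤ 1/9 ÷ (153/47) = 47/1377.
0.3² = 0.09 is still above 47/1377 but 0.3³ = 0.027 is at or below it, so n = 3.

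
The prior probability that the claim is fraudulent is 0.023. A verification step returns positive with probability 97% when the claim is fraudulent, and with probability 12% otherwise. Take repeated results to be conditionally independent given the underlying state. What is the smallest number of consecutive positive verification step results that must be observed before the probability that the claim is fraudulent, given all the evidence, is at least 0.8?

3

Prior odds = 0.023/0.977 = 23/977.
Likelihood ratio of a positive result = 0.97/0.12 = 97/12.
Target posterior odds = 0.8/0.2 = 4.
Require (97/12)ⁿ ≥ 4 ÷ (23/977) = 3908/23.
(97/12)² = 9409/144 falls short of 3908/23 but (97/12)³ = 912673/1728 reaches it, so n = 3.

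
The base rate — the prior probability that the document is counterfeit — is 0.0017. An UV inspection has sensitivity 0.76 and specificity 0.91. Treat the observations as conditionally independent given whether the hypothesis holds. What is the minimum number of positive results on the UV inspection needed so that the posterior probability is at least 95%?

5

Prior odds: 0.0017 ÷ 0.9983 = 17/9983.
False-positive rate = 1 − 0.91 = 0.09; likelihood ratio of a positive = 0.76/0.09 = 76/9.
Target odds: 0.95 ÷ 0.05 = 19.
Require (76/9)ⁿ ≥ 19 ÷ (17/9983) = 189677/17.
(76/9)⁴ = 33362176/6561 falls short of 189677/17 but (76/9)⁵ ≈42939.3 reaches it, so n = 5.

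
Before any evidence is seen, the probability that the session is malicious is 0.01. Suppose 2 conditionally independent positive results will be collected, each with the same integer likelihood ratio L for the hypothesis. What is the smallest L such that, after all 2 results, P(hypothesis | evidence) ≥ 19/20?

44

Prior odds = 0.01/0.99 = 1/99.
Target odds = 0.95/0.05 = 19.
Need L² ≥ 19 ÷ (1/99) = 1881.
43² = 1849 < 1881 ≤ 1936 = 44², so L = 44.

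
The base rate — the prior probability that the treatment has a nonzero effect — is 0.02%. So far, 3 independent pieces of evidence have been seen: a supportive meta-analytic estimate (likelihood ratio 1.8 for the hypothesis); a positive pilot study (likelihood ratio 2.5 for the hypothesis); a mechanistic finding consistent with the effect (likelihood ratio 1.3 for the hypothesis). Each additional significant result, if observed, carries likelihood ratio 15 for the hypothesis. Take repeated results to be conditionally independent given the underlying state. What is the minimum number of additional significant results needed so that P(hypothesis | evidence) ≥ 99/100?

5

Prior odds = 0.0002/0.9998 = 1/4999.
Combined Bayes factor of the evidence already in hand = 1.8 × 2.5 × 1.3 = 5.85.
Odds after that evidence = (1/4999) × 5.85 = 117/99980.
Target odds = 0.99/0.01 = 99.
Need 15ⁿ ≥ 99 ÷ (117/99980) = 1099780/13.
15⁴ = 50625 falls short of 1099780/13 but 15⁵ = 759375 reaches it, so n = 5.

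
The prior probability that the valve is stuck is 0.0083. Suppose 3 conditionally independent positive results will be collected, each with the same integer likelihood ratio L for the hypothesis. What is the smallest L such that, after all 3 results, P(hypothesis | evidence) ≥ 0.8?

8

Prior odds = 0.0083/0.9917 = 83/9917.
Target odds = 0.8/0.2 = 4.
Need L³ ≥ 4 ÷ (83/9917) = 39668/83.
7³ = 343 < 39668/83 ≤ 512 = 8³, so L = 8.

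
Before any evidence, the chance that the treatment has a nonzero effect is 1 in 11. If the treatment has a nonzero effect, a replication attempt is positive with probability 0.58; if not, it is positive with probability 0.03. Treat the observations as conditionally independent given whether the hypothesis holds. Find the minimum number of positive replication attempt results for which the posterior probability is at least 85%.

2

Prior odds = (1/11)/(10/11) = 0.1.
Likelihood ratio of a positive = 0.58/0.03 = 58/3.
Target odds: 0.85 ÷ 0.15 = 17/3.
Require (58/3)ⁿ ≥ 17/3 ÷ 0.1 = 170/3.
(58/3)¹ = 58/3 falls short of 170/3 but (58/3)² = 3364/9 reaches it, so n = 2.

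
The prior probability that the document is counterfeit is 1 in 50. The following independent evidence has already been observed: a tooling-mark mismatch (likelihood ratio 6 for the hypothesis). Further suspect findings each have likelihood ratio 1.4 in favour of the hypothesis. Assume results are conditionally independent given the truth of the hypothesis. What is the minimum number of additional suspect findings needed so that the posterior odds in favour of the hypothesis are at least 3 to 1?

Prior odds = 0.02/0.98 = 1/49.
Bayes factor of the evidence already in hand = 6.
Odds after that evidence = (1/49) × 6 = 6/49.
Target odds = 3.
Need 1.4ⁿ ≥ 3 ÷ (6/49) = 24.5.
1.4⁹ = 40353607/1953125 falls short of 24.5 but 1.4¹⁰ = 282475249/9765625 reaches it, so n = 10.

10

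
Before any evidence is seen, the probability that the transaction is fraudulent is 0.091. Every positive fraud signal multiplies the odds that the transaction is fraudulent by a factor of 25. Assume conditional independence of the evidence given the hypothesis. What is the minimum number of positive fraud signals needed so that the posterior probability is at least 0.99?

3

Prior odds = 0.091/0.909 = 91/909.
Likelihood ratio per positive fraud signal = 25.
Target odds: 0.99 ÷ 0.01 = 99.
Need (91/909) × 25ⁿ ≥ 99, i.e. 25ⁿ ≥ 89991/91.
25² = 625 falls short of 89991/91 but 25³ = 15625 reaches it, so n = 3.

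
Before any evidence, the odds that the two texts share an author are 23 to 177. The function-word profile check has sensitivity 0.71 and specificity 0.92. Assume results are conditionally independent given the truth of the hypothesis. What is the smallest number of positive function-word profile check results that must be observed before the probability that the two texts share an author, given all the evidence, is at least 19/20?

Prior odds = 23/177.
False-positive rate = 1 − 0.92 = 0.08; likelihood ratio of a positive = 0.71/0.08 = 8.875.
Target odds: 0.95 ÷ 0.05 = 19.
Need (23/177) × 8.875ⁿ ≥ 19, i.e. 8.875ⁿ ≥ 3363/23.
8.875² = 78.765625 falls short of 3363/23 but 8.875³ = 357911/512 reaches it, so n = 3.

3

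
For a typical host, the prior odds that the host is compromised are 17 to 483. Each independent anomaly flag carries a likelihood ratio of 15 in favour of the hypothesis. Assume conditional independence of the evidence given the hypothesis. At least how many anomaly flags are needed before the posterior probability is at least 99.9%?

Prior odds = 17/483.
Likelihood ratio per anomaly flag = 15.
Target posterior odds = 0.999/0.001 = 999.
Need (17/483) × 15ⁿ ≥ 999, i.e. 15ⁿ ≥ 482517/17.
15³ = 3375 falls short of 482517/17 but 15⁴ = 50625 reaches it, so n = 4.

4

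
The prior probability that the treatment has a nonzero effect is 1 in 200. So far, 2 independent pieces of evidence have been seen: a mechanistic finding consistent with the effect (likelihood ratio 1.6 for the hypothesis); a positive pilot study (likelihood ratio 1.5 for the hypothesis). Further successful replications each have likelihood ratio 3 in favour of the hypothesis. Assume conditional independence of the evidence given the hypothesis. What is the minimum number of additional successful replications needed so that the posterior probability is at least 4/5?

6

Prior odds = 0.005/0.995 = 1/199.
Combined Bayes factor of the evidence already in hand = 1.6 × 1.5 = 2.4.
Odds after that evidence = (1/199) × 2.4 = 12/995.
Target odds = 0.8/0.2 = 4.
Need 3ⁿ ≥ 4 ÷ (12/995) = 995/3.
3⁵ = 243 falls short of 995/3 but 3⁶ = 729 reaches it, so n = 6.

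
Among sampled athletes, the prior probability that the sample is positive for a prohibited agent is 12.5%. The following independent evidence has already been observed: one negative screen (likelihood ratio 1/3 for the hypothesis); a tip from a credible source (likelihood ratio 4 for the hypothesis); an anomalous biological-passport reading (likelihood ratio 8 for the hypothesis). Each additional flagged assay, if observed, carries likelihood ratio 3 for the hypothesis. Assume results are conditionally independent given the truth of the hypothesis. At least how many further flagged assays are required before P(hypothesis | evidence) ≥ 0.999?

6

Prior odds = 0.125/0.875 = 1/7.
Combined Bayes factor of the evidence already in hand = (1/3) × 4 × 8 = 32/3.
Odds after that evidence = (1/7) × 32/3 = 32/21.
Target odds = 0.999/0.001 = 999.
Need 3ⁿ ≥ 999 ÷ (32/21) = 655.59375.
3⁵ = 243 falls short of 655.59375 but 3⁶ = 729 reaches it, so n = 6.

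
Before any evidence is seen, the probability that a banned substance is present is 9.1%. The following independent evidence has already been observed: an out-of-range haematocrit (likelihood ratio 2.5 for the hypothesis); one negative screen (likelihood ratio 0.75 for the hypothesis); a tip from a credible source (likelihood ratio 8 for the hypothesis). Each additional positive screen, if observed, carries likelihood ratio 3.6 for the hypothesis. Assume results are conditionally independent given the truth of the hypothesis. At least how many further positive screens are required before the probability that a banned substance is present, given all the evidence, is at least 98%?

Prior odds = 0.091/0.909 = 91/909.
Combined Bayes factor of the evidence already in hand = 2.5 × 0.75 × 8 = 15.
Odds after that evidence = (91/909) × 15 = 455/303.
Target odds = 0.98/0.02 = 49.
Need 3.6ⁿ ≥ 49 ÷ (455/303) = 2121/65.
3.6² = 12.96 falls short of 2121/65 but 3.6³ = 46.656 reaches it, so n = 3.

3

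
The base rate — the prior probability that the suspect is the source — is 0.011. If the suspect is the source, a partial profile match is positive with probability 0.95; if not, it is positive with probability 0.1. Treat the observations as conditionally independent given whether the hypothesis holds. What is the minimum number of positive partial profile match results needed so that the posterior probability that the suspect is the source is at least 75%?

Prior odds: 0.011 ÷ 0.989 = 11/989.
Likelihood ratio of a positive = 0.95/0.1 = 9.5.
Target posterior odds = 0.75/0.25 = 3.
Require 9.5ⁿ ≥ 3 ÷ (11/989) = 2967/11.
9.5² = 90.25 falls short of 2967/11 but 9.5³ = 857.375 reaches it, so n = 3.

3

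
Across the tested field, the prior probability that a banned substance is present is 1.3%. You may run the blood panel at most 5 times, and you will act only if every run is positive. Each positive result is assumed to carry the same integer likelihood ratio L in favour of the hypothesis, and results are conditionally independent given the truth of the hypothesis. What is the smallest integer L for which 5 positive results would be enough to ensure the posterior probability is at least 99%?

Prior odds = 0.013/0.987 = 13/987.
Target odds = 0.99/0.01 = 99.
Need L⁵ ≥ 99 ÷ (13/987) = 97713/13.
5⁵ = 3125 < 97713/13 ≤ 7776 = 6⁵, so L = 6.

6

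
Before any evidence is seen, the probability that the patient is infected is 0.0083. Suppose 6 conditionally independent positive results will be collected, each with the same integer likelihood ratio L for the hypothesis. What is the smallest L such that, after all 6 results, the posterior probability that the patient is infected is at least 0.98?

5

Prior odds = 0.0083/0.9917 = 83/9917.
Target odds = 0.98/0.02 = 49.
Need L⁶ ≥ 49 ÷ (83/9917) = 485933/83.
4⁶ = 4096 < 485933/83 ≤ 15625 = 5⁶, so L = 5.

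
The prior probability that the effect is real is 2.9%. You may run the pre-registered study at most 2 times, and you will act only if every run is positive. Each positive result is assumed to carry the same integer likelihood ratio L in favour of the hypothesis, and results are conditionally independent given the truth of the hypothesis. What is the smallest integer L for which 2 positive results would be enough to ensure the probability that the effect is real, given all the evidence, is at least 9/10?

18

Prior odds = 0.029/0.971 = 29/971.
Target odds = 0.9/0.1 = 9.
Need L² ≥ 9 ÷ (29/971) = 8739/29.
17² = 289 < 8739/29 ≤ 324 = 18², so L = 18.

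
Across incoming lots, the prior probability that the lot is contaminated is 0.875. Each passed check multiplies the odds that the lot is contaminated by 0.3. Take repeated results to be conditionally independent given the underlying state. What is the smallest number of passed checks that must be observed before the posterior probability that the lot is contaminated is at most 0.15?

Prior odds: 0.875 ÷ 0.125 = 7.
Likelihood ratio per passed check = 0.3.
Target odds: 0.15 ÷ 0.85 = 3/17.
Require 0.3ⁿ ≤ 3/17 ÷ 7 = 3/119.
0.3³ = 0.027 is still above 3/119 but 0.3⁴ = 0.0081 is at or below it, so n = 4.

4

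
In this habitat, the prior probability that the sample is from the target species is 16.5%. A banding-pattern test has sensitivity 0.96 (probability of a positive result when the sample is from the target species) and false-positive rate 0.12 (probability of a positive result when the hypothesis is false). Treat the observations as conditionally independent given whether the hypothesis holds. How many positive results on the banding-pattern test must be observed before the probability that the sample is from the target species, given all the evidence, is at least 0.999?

5

Prior odds: 0.165 ÷ 0.835 = 33/167.
Likelihood ratio of a positive result = 0.96/0.12 = 8.
Target odds: 0.999 ÷ 0.001 = 999.
Require 8ⁿ ≥ 999 ÷ (33/167) = 55611/11.
8⁴ = 4096 falls short of 55611/11 but 8⁵ = 32768 reaches it, so n = 5.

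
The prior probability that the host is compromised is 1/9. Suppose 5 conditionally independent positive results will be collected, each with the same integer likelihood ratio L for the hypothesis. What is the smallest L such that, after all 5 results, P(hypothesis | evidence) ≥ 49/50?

4

Prior odds = (1/9)/(8/9) = 0.125.
Target odds = 0.98/0.02 = 49.
Need L⁵ ≥ 49 ÷ 0.125 = 392.
3⁵ = 243 < 392 ≤ 1024 = 4⁵, so L = 4.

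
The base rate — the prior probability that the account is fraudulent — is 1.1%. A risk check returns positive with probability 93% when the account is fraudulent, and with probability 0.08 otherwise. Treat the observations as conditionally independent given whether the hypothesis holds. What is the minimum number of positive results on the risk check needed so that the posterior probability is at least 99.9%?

5

Prior odds: 0.011 ÷ 0.989 = 11/989.
Likelihood ratio of a positive result = 0.93/0.08 = 11.625.
Target posterior odds = 0.999/0.001 = 999.
Need (11/989) × 11.625ⁿ ≥ 999, i.e. 11.625ⁿ ≥ 988011/11.
11.625⁴ = 74805201/4096 falls short of 988011/11 but 11.625⁵ ≈212307 reaches it, so n = 5.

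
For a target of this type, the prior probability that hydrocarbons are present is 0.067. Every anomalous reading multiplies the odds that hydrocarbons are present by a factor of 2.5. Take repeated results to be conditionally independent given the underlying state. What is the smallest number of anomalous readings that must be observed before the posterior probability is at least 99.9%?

11

Prior odds: 0.067 ÷ 0.933 = 67/933.
Likelihood ratio per anomalous reading = 2.5.
Target posterior odds = 0.999/0.001 = 999.
Need (67/933) × 2.5ⁿ ≥ 999, i.e. 2.5ⁿ ≥ 932067/67.
2.5¹⁰ = 9765625/1024 falls short of 932067/67 but 2.5¹¹ = 48828125/2048 reaches it, so n = 11.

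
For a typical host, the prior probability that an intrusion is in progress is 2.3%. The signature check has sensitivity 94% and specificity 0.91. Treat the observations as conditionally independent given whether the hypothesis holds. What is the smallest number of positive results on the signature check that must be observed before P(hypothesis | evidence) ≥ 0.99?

4

Prior odds = 0.023/0.977 = 23/977.
False-positive rate = 1 − 0.91 = 0.09; likelihood ratio of a positive = 0.94/0.09 = 94/9.
Target posterior odds = 0.99/0.01 = 99.
Require (94/9)ⁿ ≥ 99 ÷ (23/977) = 96723/23.
(94/9)³ = 830584/729 falls short of 96723/23 but (94/9)⁴ = 78074896/6561 reaches it, so n = 4.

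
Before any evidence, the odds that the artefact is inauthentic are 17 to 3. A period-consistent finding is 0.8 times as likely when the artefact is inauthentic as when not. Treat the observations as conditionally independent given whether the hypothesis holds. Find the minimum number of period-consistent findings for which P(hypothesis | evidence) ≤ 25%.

Prior odds = 17/3.
Likelihood ratio per period-consistent finding = 0.8.
Target posterior odds = 0.25/0.75 = 1/3.
Require 0.8ⁿ ≤ 1/3 ÷ (17/3) = 1/17.
0.8¹² = 16777216/244140625 is still above 1/17 but 0.8¹³ ≈0.0549756 is at or below it, so n = 13.

13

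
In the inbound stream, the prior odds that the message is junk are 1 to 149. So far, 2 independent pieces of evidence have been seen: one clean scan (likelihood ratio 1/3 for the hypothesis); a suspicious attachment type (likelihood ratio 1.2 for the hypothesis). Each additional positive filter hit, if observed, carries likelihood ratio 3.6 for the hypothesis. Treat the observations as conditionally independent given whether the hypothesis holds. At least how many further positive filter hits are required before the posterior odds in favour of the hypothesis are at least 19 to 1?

7

Prior odds = 1/149.
Combined Bayes factor of the evidence already in hand = (1/3) × 1.2 = 0.4.
Odds after that evidence = (1/149) × 0.4 = 2/745.
Target odds = 19.
Need 3.6ⁿ ≥ 19 ÷ (2/745) = 7077.5.
3.6⁶ = 34012224/15625 falls short of 7077.5 but 3.6⁷ = 612220032/78125 reaches it, so n = 7.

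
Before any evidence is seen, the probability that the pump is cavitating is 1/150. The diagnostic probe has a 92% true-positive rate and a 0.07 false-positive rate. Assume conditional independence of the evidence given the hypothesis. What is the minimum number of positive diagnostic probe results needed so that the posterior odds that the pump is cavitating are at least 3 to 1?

3

Prior odds: (1/150) ÷ (149/150) = 1/149.
Likelihood ratio of a positive result = 0.92/0.07 = 92/7.
Target odds = 3.
Need (1/149) × (92/7)ⁿ ≥ 3, i.e. (92/7)ⁿ ≥ 447.
(92/7)² = 8464/49 falls short of 447 but (92/7)³ = 778688/343 reaches it, so n = 3.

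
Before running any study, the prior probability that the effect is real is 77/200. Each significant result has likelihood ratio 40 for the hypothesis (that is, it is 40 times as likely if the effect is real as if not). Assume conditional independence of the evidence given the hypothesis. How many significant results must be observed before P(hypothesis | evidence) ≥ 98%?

Prior odds: 0.385 ÷ 0.615 = 77/123.
Likelihood ratio per significant result = 40.
Target odds: 0.98 ÷ 0.02 = 49.
Require 40ⁿ ≥ 49 ÷ (77/123) = 861/11.
40¹ = 40 falls short of 861/11 but 40² = 1600 reaches it, so n = 2.

2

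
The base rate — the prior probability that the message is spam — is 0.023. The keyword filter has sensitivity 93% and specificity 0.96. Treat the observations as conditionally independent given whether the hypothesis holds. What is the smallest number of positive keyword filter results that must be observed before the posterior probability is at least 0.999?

4

Prior odds = 0.023/0.977 = 23/977.
False-positive rate = 1 − 0.96 = 0.04; likelihood ratio of a positive = 0.93/0.04 = 23.25.
Target posterior odds = 0.999/0.001 = 999.
Need (23/977) × 23.25ⁿ ≥ 999, i.e. 23.25ⁿ ≥ 976023/23.
23.25³ = 804357/64 falls short of 976023/23 but 23.25⁴ = 74805201/256 reaches it, so n = 4.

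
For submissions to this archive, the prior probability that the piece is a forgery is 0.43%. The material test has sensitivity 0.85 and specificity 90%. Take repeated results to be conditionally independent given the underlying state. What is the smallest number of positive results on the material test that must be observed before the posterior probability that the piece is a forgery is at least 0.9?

Prior odds = 0.0043/0.9957 = 43/9957.
False-positive rate = 1 − 0.9 = 0.1; likelihood ratio of a positive = 0.85/0.1 = 8.5.
Target odds: 0.9 ÷ 0.1 = 9.
Need (43/9957) × 8.5ⁿ ≥ 9, i.e. 8.5ⁿ ≥ 89613/43.
8.5³ = 614.125 falls short of 89613/43 but 8.5⁴ = 5220.0625 reaches it, so n = 4.

4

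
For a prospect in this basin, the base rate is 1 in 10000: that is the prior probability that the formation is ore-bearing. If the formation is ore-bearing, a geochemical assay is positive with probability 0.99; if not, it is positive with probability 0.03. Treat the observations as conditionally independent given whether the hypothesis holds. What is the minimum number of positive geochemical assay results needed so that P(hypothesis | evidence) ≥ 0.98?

4

Prior odds: 0.0001 ÷ 0.9999 = 1/9999.
Likelihood ratio of a positive = 0.99/0.03 = 33.
Target posterior odds = 0.98/0.02 = 49.
Require 33ⁿ ≥ 49 ÷ (1/9999) = 489951.
33³ = 35937 falls short of 489951 but 33⁴ = 1185921 reaches it, so n = 4.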